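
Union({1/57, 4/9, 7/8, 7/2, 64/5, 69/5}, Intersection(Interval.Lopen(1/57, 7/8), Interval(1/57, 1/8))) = Union({4/9, 7/8, 7/2, 64/5, 69/5}, Interval(1/57, 1/8))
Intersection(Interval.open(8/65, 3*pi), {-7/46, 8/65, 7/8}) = {7/8}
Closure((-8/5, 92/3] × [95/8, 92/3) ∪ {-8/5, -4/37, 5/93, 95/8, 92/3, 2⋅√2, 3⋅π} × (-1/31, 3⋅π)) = ({-8/5, 92/3} × [95/8, 92/3]) ∪ ([-8/5, 92/3] × {95/8, 92/3}) ∪ ((-8/5, 92/3] × [95/8, 92/3)) ∪ ({-8/5, -4/37, 5/93, 95/8, 92/3, 2⋅√2, 3⋅π} × [-1/31, 3⋅π])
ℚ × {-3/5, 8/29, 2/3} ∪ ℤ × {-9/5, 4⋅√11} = (ℚ × {-3/5, 8/29, 2/3}) ∪ (ℤ × {-9/5, 4⋅√11})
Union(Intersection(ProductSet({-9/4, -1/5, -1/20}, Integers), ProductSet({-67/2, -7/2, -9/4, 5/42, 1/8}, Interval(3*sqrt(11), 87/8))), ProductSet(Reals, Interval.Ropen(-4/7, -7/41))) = Union(ProductSet({-9/4}, Range(10, 11, 1)), ProductSet(Reals, Interval.Ropen(-4/7, -7/41)))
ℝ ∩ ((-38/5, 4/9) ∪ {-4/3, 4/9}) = (-38/5, 4/9]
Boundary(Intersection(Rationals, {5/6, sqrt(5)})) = {5/6}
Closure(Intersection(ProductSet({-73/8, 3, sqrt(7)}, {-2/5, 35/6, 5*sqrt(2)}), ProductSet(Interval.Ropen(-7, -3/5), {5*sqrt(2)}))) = EmptySet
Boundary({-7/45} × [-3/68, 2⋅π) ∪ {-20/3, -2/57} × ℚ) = ({-20/3, -2/57} × ℝ) ∪ ({-7/45} × [-3/68, 2⋅π])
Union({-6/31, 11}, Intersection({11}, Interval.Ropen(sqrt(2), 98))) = {-6/31, 11}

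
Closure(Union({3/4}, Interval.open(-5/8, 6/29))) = Union({3/4}, Interval(-5/8, 6/29))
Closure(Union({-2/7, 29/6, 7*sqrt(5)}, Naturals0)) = Union({-2/7, 29/6, 7*sqrt(5)}, Naturals0)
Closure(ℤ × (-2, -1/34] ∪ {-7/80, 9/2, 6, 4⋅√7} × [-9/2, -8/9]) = (ℤ × [-2, -1/34]) ∪ ({-7/80, 9/2, 6, 4⋅√7} × [-9/2, -8/9])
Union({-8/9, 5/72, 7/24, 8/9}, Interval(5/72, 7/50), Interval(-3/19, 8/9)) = Union({-8/9}, Interval(-3/19, 8/9))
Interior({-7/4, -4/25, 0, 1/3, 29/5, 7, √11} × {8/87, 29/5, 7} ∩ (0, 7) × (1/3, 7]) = ∅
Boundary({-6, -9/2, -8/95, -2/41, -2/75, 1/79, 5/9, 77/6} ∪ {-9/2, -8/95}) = {-6, -9/2, -8/95, -2/41, -2/75, 1/79, 5/9, 77/6}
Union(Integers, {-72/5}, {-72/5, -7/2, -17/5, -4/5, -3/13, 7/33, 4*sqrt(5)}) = Union({-72/5, -7/2, -17/5, -4/5, -3/13, 7/33, 4*sqrt(5)}, Integers)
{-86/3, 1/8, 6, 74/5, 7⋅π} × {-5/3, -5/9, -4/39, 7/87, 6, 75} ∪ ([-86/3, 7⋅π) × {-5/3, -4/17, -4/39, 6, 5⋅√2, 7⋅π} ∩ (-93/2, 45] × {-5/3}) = ([-86/3, 7⋅π) × {-5/3}) ∪ ({-86/3, 1/8, 6, 74/5, 7⋅π} × {-5/3, -5/9, -4/39, 7/87, 6, 75})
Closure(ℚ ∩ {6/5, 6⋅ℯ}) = {6/5}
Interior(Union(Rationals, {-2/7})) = EmptySet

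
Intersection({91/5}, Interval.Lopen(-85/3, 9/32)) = EmptySet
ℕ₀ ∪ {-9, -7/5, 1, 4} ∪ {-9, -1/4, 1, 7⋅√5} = {-9, -7/5, -1/4, 7⋅√5} ∪ ℕ₀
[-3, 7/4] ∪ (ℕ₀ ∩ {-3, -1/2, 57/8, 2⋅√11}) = [-3, 7/4]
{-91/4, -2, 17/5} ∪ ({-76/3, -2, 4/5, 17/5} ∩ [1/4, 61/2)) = {-91/4, -2, 4/5, 17/5}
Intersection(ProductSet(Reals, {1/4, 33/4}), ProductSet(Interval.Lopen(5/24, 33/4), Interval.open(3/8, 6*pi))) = ProductSet(Interval.Lopen(5/24, 33/4), {33/4})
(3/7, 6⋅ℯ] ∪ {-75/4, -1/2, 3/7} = {-75/4, -1/2} ∪ [3/7, 6⋅ℯ]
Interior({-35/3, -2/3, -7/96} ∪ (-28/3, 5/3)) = (-28/3, 5/3)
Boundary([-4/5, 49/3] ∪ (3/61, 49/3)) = {-4/5, 49/3}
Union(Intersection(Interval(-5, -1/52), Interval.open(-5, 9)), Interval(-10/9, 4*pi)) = Interval.Lopen(-5, 4*pi)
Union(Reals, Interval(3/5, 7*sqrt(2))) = Interval(-oo, oo)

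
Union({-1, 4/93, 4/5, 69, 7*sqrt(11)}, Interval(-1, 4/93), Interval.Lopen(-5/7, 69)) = Interval(-1, 69)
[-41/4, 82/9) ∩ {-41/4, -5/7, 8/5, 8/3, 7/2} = {-41/4, -5/7, 8/5, 8/3, 7/2}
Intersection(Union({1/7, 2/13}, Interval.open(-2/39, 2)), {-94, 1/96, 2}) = {1/96}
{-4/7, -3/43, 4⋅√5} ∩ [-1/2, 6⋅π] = {-3/43, 4⋅√5}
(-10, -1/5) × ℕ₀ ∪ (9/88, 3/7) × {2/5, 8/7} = ((-10, -1/5) × ℕ₀) ∪ ((9/88, 3/7) × {2/5, 8/7})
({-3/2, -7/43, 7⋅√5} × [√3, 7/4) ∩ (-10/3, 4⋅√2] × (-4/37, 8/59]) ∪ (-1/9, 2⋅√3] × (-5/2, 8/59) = (-1/9, 2⋅√3] × (-5/2, 8/59)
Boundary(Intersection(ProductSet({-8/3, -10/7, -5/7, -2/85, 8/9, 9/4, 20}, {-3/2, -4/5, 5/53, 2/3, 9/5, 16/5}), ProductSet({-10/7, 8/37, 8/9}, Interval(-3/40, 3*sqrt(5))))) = ProductSet({-10/7, 8/9}, {5/53, 2/3, 9/5, 16/5})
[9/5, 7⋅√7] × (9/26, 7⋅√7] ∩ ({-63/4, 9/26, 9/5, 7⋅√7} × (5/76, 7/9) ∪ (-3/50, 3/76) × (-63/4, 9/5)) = {9/5, 7⋅√7} × (9/26, 7/9)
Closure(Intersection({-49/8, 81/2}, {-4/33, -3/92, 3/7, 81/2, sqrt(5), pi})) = {81/2}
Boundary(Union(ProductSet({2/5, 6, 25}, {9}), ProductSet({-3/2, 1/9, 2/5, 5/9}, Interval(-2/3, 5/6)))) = Union(ProductSet({2/5, 6, 25}, {9}), ProductSet({-3/2, 1/9, 2/5, 5/9}, Interval(-2/3, 5/6)))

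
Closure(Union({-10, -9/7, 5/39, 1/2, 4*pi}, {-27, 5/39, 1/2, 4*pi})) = {-27, -10, -9/7, 5/39, 1/2, 4*pi}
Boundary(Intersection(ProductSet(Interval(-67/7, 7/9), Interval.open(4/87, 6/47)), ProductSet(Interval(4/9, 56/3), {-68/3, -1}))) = EmptySet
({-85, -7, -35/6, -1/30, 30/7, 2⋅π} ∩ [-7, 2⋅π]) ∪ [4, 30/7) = {-7, -35/6, -1/30, 2⋅π} ∪ [4, 30/7]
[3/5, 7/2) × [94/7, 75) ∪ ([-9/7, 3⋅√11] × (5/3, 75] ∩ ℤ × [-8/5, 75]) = ({-1, 0, …, 9} × (5/3, 75]) ∪ ([3/5, 7/2) × [94/7, 75))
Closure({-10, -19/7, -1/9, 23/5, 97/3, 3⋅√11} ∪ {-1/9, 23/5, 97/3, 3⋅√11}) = {-10, -19/7, -1/9, 23/5, 97/3, 3⋅√11}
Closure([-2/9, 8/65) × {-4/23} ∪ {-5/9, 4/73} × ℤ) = ({-5/9, 4/73} × ℤ) ∪ ([-2/9, 8/65] × {-4/23})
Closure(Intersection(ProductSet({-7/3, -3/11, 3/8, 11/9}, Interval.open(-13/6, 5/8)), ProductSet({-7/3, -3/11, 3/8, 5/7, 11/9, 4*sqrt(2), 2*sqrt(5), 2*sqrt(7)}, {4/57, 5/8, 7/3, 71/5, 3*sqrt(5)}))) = ProductSet({-7/3, -3/11, 3/8, 11/9}, {4/57})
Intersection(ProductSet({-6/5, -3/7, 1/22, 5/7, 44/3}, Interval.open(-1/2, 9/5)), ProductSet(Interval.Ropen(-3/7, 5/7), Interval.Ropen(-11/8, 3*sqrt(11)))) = ProductSet({-3/7, 1/22}, Interval.open(-1/2, 9/5))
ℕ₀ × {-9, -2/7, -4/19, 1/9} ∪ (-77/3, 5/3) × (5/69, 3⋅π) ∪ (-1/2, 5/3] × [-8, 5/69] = (ℕ₀ × {-9, -2/7, -4/19, 1/9}) ∪ ((-1/2, 5/3] × [-8, 5/69]) ∪ ((-77/3, 5/3) × (5/69, 3⋅π))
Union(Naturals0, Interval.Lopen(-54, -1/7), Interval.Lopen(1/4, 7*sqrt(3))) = Union(Interval.Lopen(-54, -1/7), Interval.Lopen(1/4, 7*sqrt(3)), Naturals0)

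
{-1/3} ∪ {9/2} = {-1/3, 9/2}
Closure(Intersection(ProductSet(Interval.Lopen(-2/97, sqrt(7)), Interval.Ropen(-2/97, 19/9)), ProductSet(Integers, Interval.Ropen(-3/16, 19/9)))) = ProductSet(Range(0, 3, 1), Interval(-2/97, 19/9))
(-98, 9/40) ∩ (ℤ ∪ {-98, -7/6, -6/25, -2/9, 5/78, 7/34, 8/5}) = {-97, -96, …, 0} ∪ {-7/6, -6/25, -2/9, 5/78, 7/34}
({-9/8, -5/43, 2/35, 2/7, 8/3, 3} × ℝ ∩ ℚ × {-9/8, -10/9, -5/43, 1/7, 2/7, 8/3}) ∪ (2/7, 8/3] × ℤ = ((2/7, 8/3] × ℤ) ∪ ({-9/8, -5/43, 2/35, 2/7, 8/3, 3} × {-9/8, -10/9, -5/43, 1/7, 2/7, 8/3})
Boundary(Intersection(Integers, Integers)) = Integers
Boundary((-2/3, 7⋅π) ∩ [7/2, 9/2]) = {7/2, 9/2}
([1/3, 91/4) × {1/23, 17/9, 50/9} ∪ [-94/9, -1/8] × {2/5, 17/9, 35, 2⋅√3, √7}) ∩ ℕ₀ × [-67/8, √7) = {1, 2, …, 22} × {1/23, 17/9}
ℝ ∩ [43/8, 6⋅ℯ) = [43/8, 6⋅ℯ)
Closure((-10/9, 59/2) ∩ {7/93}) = {7/93}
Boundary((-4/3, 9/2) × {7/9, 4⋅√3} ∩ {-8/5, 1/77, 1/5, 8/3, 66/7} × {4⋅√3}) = {1/77, 1/5, 8/3} × {4⋅√3}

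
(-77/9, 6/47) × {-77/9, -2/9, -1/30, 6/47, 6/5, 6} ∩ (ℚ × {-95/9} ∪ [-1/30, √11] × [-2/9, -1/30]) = [-1/30, 6/47) × {-2/9, -1/30}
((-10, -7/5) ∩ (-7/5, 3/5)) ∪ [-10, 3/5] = [-10, 3/5]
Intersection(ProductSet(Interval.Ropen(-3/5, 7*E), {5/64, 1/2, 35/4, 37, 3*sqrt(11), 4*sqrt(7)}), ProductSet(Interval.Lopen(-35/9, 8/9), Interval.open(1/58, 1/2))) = ProductSet(Interval(-3/5, 8/9), {5/64})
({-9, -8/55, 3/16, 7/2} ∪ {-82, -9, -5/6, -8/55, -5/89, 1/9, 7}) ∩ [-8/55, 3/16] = {-8/55, -5/89, 1/9, 3/16}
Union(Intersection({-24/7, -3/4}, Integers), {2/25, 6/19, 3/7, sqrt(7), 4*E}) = {2/25, 6/19, 3/7, sqrt(7), 4*E}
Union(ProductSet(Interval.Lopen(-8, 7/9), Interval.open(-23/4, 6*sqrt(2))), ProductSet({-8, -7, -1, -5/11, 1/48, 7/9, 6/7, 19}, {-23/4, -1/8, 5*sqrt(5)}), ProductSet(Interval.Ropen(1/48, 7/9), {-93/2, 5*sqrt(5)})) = Union(ProductSet({-8, -7, -1, -5/11, 1/48, 7/9, 6/7, 19}, {-23/4, -1/8, 5*sqrt(5)}), ProductSet(Interval.Lopen(-8, 7/9), Interval.open(-23/4, 6*sqrt(2))), ProductSet(Interval.Ropen(1/48, 7/9), {-93/2, 5*sqrt(5)}))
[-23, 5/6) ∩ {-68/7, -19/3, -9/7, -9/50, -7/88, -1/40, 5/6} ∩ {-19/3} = {-19/3}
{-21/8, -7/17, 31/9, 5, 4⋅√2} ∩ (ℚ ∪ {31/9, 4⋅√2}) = {-21/8, -7/17, 31/9, 5, 4⋅√2}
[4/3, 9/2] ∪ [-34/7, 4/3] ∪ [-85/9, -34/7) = [-85/9, 9/2]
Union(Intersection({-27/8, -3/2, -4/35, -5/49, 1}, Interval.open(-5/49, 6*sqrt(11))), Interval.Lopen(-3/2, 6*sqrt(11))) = Interval.Lopen(-3/2, 6*sqrt(11))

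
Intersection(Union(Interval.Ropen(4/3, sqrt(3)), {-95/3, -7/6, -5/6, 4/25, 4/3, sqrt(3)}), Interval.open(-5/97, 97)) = Union({4/25}, Interval(4/3, sqrt(3)))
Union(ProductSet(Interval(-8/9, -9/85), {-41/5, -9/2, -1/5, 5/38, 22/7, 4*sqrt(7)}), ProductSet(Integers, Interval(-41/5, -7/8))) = Union(ProductSet(Integers, Interval(-41/5, -7/8)), ProductSet(Interval(-8/9, -9/85), {-41/5, -9/2, -1/5, 5/38, 22/7, 4*sqrt(7)}))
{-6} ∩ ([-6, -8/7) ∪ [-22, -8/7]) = {-6}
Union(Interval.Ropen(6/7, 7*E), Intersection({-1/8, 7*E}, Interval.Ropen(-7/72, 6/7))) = Interval.Ropen(6/7, 7*E)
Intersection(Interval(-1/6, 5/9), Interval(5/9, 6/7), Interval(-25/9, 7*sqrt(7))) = {5/9}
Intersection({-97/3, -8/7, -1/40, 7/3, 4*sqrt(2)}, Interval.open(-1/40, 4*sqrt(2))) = {7/3}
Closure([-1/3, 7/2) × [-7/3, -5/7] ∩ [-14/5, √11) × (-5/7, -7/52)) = ∅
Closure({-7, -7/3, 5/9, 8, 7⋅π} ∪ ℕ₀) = {-7, -7/3, 5/9, 7⋅π} ∪ ℕ₀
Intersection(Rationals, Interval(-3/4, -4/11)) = Intersection(Interval(-3/4, -4/11), Rationals)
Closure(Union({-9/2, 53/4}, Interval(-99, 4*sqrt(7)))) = Union({53/4}, Interval(-99, 4*sqrt(7)))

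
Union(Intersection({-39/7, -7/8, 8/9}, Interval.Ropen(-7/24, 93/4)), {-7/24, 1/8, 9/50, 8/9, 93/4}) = {-7/24, 1/8, 9/50, 8/9, 93/4}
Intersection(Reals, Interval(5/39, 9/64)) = Interval(5/39, 9/64)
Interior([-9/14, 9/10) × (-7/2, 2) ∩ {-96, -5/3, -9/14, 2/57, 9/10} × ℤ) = ∅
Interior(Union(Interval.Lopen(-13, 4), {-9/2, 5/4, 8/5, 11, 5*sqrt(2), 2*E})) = Interval.open(-13, 4)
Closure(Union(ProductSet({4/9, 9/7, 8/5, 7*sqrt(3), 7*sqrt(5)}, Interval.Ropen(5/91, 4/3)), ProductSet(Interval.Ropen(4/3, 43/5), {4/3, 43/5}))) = Union(ProductSet({4/9, 9/7, 8/5, 7*sqrt(3), 7*sqrt(5)}, Interval(5/91, 4/3)), ProductSet(Interval(4/3, 43/5), {4/3, 43/5}))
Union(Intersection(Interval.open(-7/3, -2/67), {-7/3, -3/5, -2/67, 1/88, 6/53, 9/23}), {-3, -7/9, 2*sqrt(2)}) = {-3, -7/9, -3/5, 2*sqrt(2)}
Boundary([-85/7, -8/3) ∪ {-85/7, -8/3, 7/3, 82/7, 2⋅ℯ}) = {-85/7, -8/3, 7/3, 82/7, 2⋅ℯ}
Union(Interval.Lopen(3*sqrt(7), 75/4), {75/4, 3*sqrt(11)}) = Interval.Lopen(3*sqrt(7), 75/4)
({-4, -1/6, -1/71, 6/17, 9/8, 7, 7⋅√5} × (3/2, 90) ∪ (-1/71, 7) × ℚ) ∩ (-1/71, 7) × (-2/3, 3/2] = (-1/71, 7) × (ℚ ∩ (-2/3, 3/2])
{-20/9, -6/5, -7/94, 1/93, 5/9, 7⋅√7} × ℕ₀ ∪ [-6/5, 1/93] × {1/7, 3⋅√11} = ({-20/9, -6/5, -7/94, 1/93, 5/9, 7⋅√7} × ℕ₀) ∪ ([-6/5, 1/93] × {1/7, 3⋅√11})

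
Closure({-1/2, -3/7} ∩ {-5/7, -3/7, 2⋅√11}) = {-3/7}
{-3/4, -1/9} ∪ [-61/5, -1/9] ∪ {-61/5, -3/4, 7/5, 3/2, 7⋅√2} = [-61/5, -1/9] ∪ {7/5, 3/2, 7⋅√2}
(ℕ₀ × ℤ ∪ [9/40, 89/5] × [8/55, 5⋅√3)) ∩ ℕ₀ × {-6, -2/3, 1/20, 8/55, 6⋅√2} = (ℕ₀ × {-6}) ∪ ({1, 2, …, 17} × {8/55, 6⋅√2})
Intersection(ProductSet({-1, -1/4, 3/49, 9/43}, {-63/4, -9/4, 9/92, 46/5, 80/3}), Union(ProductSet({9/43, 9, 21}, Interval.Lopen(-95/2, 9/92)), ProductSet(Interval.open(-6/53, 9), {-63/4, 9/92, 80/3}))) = Union(ProductSet({9/43}, {-63/4, -9/4, 9/92}), ProductSet({3/49, 9/43}, {-63/4, 9/92, 80/3}))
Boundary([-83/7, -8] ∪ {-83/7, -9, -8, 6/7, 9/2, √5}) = {-83/7, -8, 6/7, 9/2, √5}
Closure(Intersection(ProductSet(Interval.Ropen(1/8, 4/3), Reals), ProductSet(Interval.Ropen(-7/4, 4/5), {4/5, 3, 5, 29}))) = ProductSet(Interval(1/8, 4/5), {4/5, 3, 5, 29})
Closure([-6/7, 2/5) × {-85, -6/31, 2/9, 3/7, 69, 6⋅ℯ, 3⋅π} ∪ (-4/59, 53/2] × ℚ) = ([-4/59, 53/2] × ℝ) ∪ ([-6/7, 2/5] × {-85, -6/31, 2/9, 3/7, 69, 6⋅ℯ, 3⋅π})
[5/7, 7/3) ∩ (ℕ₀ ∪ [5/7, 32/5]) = [5/7, 7/3) ∪ {1, 2}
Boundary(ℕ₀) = ℕ₀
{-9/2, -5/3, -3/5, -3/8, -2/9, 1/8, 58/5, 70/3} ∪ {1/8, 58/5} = {-9/2, -5/3, -3/5, -3/8, -2/9, 1/8, 58/5, 70/3}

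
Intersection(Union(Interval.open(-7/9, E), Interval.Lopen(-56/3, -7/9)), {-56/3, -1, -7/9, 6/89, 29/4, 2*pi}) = {-1, -7/9, 6/89}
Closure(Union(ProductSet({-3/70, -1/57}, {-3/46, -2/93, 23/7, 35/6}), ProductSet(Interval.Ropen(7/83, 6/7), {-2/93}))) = Union(ProductSet({-3/70, -1/57}, {-3/46, -2/93, 23/7, 35/6}), ProductSet(Interval(7/83, 6/7), {-2/93}))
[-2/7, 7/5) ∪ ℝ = (-∞, ∞)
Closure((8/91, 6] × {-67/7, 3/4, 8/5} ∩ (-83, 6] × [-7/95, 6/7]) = [8/91, 6] × {3/4}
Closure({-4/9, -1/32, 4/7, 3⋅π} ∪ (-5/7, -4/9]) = [-5/7, -4/9] ∪ {-1/32, 4/7, 3⋅π}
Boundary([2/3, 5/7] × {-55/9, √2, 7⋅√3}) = [2/3, 5/7] × {-55/9, √2, 7⋅√3}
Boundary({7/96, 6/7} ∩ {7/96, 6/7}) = {7/96, 6/7}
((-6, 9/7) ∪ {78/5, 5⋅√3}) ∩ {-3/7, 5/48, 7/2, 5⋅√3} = {-3/7, 5/48, 5⋅√3}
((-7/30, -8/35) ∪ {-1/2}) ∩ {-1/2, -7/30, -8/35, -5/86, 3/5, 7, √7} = {-1/2}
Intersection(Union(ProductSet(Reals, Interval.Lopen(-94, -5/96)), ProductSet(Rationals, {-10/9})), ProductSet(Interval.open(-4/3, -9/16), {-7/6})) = ProductSet(Interval.open(-4/3, -9/16), {-7/6})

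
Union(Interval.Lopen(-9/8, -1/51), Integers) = Union(Integers, Interval.Lopen(-9/8, -1/51))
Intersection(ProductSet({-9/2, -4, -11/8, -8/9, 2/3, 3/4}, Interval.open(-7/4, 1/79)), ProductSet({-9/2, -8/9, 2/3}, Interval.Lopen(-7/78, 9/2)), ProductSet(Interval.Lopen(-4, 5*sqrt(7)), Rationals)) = ProductSet({-8/9, 2/3}, Intersection(Interval.open(-7/78, 1/79), Rationals))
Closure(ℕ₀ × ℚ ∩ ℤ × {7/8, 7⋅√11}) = ℕ₀ × {7/8}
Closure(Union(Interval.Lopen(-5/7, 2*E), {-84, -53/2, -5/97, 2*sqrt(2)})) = Union({-84, -53/2}, Interval(-5/7, 2*E))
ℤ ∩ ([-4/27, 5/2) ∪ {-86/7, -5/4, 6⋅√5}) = {0, 1, 2}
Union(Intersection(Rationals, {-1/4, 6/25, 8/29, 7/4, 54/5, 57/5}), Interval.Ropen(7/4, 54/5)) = Union({-1/4, 6/25, 8/29, 57/5}, Interval(7/4, 54/5))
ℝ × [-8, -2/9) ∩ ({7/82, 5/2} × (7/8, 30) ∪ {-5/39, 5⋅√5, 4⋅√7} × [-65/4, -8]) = {-5/39, 5⋅√5, 4⋅√7} × {-8}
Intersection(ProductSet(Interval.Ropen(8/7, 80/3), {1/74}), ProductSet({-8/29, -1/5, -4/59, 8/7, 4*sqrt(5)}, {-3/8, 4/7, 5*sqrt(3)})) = EmptySet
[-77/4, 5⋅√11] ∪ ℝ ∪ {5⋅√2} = (-∞, ∞)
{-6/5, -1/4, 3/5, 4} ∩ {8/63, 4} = {4}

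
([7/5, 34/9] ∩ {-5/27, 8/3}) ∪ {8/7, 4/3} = {8/7, 4/3, 8/3}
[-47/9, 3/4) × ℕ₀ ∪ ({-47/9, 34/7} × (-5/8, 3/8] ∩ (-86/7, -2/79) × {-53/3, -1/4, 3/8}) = ({-47/9} × {-1/4, 3/8}) ∪ ([-47/9, 3/4) × ℕ₀)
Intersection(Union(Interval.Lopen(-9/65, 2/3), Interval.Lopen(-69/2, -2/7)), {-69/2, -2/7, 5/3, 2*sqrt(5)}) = {-2/7}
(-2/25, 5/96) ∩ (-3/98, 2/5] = (-3/98, 5/96)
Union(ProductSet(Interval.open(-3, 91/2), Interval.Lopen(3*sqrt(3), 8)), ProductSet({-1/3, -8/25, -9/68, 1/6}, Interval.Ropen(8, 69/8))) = Union(ProductSet({-1/3, -8/25, -9/68, 1/6}, Interval.Ropen(8, 69/8)), ProductSet(Interval.open(-3, 91/2), Interval.Lopen(3*sqrt(3), 8)))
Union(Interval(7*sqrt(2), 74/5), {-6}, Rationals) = Union(Interval(7*sqrt(2), 74/5), Rationals)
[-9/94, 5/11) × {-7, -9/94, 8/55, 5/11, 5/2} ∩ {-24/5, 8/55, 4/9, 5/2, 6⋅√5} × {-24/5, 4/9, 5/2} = {8/55, 4/9} × {5/2}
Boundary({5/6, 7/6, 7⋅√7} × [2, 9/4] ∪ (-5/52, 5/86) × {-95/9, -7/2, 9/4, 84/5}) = ([-5/52, 5/86] × {-95/9, -7/2, 9/4, 84/5}) ∪ ({5/6, 7/6, 7⋅√7} × [2, 9/4])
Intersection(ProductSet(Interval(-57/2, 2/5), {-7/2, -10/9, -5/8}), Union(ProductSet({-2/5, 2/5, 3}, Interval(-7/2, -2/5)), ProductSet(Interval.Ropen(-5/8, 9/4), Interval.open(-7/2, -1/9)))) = Union(ProductSet({-2/5, 2/5}, {-7/2, -10/9, -5/8}), ProductSet(Interval(-5/8, 2/5), {-10/9, -5/8}))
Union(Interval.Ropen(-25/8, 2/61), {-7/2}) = Union({-7/2}, Interval.Ropen(-25/8, 2/61))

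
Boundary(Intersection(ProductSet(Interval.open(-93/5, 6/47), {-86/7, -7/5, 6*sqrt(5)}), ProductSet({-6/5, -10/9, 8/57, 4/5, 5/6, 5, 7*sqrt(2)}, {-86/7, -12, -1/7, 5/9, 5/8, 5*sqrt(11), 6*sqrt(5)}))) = ProductSet({-6/5, -10/9}, {-86/7, 6*sqrt(5)})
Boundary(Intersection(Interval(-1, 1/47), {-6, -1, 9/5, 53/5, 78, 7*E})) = {-1}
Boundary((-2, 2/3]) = {-2, 2/3}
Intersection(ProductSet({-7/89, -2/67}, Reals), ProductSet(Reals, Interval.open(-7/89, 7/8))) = ProductSet({-7/89, -2/67}, Interval.open(-7/89, 7/8))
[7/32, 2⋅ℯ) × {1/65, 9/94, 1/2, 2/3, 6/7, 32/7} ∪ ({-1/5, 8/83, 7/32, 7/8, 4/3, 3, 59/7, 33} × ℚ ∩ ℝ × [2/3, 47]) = ([7/32, 2⋅ℯ) × {1/65, 9/94, 1/2, 2/3, 6/7, 32/7}) ∪ ({-1/5, 8/83, 7/32, 7/8, 4/3, 3, 59/7, 33} × (ℚ ∩ [2/3, 47]))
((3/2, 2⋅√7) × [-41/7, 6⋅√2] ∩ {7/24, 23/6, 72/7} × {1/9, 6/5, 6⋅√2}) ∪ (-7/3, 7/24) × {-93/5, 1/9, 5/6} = ((-7/3, 7/24) × {-93/5, 1/9, 5/6}) ∪ ({23/6} × {1/9, 6/5, 6⋅√2})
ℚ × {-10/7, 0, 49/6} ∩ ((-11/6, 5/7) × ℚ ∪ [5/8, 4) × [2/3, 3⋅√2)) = (ℚ ∩ (-11/6, 5/7)) × {-10/7, 0, 49/6}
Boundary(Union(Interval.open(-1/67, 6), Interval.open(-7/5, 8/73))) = {-7/5, 6}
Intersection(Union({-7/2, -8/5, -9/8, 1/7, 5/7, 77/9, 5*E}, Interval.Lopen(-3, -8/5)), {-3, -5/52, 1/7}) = {1/7}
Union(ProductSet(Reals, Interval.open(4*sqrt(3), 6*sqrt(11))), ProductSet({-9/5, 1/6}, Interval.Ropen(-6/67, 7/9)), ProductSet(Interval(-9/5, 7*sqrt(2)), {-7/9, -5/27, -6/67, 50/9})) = Union(ProductSet({-9/5, 1/6}, Interval.Ropen(-6/67, 7/9)), ProductSet(Interval(-9/5, 7*sqrt(2)), {-7/9, -5/27, -6/67, 50/9}), ProductSet(Reals, Interval.open(4*sqrt(3), 6*sqrt(11))))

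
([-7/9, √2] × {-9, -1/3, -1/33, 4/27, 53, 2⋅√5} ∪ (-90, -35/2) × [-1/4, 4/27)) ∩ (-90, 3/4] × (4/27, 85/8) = [-7/9, 3/4] × {2⋅√5}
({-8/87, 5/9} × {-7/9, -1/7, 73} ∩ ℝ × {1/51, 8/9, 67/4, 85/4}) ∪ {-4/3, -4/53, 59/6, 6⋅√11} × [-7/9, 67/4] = {-4/3, -4/53, 59/6, 6⋅√11} × [-7/9, 67/4]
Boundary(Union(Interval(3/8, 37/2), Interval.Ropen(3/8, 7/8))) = {3/8, 37/2}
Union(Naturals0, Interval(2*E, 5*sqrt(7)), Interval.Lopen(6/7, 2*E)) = Union(Interval.Lopen(6/7, 5*sqrt(7)), Naturals0)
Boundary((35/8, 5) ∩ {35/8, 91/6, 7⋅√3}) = ∅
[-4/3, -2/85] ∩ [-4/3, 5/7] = [-4/3, -2/85]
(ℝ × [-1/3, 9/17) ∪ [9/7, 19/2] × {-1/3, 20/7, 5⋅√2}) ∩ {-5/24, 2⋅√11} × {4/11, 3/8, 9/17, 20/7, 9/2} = ({2⋅√11} × {20/7}) ∪ ({-5/24, 2⋅√11} × {4/11, 3/8})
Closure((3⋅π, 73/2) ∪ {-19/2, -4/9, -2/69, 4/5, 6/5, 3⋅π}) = {-19/2, -4/9, -2/69, 4/5, 6/5} ∪ [3⋅π, 73/2]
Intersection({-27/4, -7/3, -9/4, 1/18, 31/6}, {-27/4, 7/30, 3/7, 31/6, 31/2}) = {-27/4, 31/6}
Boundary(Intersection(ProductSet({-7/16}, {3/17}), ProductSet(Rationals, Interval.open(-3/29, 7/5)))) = ProductSet({-7/16}, {3/17})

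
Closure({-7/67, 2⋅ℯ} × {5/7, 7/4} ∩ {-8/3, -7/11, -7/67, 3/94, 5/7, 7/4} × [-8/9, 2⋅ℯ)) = {-7/67} × {5/7, 7/4}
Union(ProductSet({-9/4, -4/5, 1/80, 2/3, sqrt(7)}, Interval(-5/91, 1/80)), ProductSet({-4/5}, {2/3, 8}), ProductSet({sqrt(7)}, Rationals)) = Union(ProductSet({-4/5}, {2/3, 8}), ProductSet({sqrt(7)}, Rationals), ProductSet({-9/4, -4/5, 1/80, 2/3, sqrt(7)}, Interval(-5/91, 1/80)))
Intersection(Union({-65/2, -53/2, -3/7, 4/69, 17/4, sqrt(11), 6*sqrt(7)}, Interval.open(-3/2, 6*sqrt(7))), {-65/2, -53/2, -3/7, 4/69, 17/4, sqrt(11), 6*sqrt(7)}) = {-65/2, -53/2, -3/7, 4/69, 17/4, sqrt(11), 6*sqrt(7)}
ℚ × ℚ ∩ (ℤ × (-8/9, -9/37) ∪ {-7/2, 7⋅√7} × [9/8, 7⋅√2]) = (ℤ × (ℚ ∩ (-8/9, -9/37))) ∪ ({-7/2} × (ℚ ∩ [9/8, 7⋅√2]))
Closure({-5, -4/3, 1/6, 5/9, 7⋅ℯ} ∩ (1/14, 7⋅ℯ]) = {1/6, 5/9, 7⋅ℯ}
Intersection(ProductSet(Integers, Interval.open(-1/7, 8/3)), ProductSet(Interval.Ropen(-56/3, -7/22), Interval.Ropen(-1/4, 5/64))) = ProductSet(Range(-18, 0, 1), Interval.open(-1/7, 5/64))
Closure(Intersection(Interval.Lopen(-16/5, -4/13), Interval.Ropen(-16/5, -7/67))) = Interval(-16/5, -4/13)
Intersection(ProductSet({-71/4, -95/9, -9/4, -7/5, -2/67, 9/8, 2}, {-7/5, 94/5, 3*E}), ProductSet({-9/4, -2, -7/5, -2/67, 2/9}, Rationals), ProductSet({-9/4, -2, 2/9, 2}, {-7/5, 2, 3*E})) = ProductSet({-9/4}, {-7/5})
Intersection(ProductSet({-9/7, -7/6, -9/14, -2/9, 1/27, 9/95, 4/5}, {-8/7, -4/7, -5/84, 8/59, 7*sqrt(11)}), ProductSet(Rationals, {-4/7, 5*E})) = ProductSet({-9/7, -7/6, -9/14, -2/9, 1/27, 9/95, 4/5}, {-4/7})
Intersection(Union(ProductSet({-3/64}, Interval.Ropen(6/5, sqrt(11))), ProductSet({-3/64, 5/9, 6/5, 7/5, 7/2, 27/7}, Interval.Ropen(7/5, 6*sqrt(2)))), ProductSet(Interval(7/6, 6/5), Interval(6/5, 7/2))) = ProductSet({6/5}, Interval(7/5, 7/2))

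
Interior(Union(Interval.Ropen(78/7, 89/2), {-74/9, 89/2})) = Interval.open(78/7, 89/2)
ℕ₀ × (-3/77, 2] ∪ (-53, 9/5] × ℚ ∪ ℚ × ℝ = (ℚ × ℝ) ∪ ((-53, 9/5] × ℚ)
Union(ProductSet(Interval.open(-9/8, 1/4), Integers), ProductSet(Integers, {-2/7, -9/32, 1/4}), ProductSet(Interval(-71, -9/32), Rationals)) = Union(ProductSet(Integers, {-2/7, -9/32, 1/4}), ProductSet(Interval(-71, -9/32), Rationals), ProductSet(Interval.open(-9/8, 1/4), Integers))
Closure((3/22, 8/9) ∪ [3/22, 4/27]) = [3/22, 8/9]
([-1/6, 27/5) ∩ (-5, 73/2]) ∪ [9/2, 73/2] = [-1/6, 73/2]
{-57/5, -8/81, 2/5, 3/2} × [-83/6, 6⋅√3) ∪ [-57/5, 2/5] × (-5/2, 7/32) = ([-57/5, 2/5] × (-5/2, 7/32)) ∪ ({-57/5, -8/81, 2/5, 3/2} × [-83/6, 6⋅√3))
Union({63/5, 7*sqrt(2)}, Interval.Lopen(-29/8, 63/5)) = Interval.Lopen(-29/8, 63/5)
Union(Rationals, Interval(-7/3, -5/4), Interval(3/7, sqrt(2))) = Union(Interval(-7/3, -5/4), Interval(3/7, sqrt(2)), Rationals)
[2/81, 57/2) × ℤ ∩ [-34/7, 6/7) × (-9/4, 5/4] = [2/81, 6/7) × {-2, -1, 0, 1}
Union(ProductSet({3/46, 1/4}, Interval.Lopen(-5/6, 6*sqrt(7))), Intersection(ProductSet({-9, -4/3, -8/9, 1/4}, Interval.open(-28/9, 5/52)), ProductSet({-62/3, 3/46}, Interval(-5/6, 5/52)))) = ProductSet({3/46, 1/4}, Interval.Lopen(-5/6, 6*sqrt(7)))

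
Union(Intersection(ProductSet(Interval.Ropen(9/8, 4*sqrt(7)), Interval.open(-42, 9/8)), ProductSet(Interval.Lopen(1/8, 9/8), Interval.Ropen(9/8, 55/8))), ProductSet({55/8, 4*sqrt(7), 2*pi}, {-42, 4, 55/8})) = ProductSet({55/8, 4*sqrt(7), 2*pi}, {-42, 4, 55/8})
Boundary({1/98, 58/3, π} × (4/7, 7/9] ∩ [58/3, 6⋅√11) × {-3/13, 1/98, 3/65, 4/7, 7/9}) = {58/3} × {7/9}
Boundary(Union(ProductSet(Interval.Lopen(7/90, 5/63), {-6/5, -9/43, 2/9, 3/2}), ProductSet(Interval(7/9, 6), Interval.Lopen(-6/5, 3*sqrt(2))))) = Union(ProductSet({7/9, 6}, Interval(-6/5, 3*sqrt(2))), ProductSet(Interval(7/90, 5/63), {-6/5, -9/43, 2/9, 3/2}), ProductSet(Interval(7/9, 6), {-6/5, 3*sqrt(2)}))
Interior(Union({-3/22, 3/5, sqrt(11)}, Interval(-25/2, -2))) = Interval.open(-25/2, -2)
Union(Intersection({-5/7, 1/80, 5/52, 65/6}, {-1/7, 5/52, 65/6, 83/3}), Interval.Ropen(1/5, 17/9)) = Union({5/52, 65/6}, Interval.Ropen(1/5, 17/9))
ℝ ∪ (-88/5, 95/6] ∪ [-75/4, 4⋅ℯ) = (-∞, ∞)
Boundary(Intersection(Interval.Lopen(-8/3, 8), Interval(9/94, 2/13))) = {9/94, 2/13}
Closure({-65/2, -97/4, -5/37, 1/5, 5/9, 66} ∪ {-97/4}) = {-65/2, -97/4, -5/37, 1/5, 5/9, 66}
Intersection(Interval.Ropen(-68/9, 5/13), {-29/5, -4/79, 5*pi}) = {-29/5, -4/79}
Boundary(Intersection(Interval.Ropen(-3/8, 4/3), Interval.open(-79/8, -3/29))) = {-3/8, -3/29}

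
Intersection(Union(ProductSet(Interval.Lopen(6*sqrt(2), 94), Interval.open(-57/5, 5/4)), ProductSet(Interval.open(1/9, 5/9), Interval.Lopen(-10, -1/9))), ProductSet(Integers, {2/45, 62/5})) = ProductSet(Range(9, 95, 1), {2/45})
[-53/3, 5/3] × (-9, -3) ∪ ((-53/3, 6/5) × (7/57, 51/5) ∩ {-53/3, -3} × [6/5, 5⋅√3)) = ([-53/3, 5/3] × (-9, -3)) ∪ ({-3} × [6/5, 5⋅√3))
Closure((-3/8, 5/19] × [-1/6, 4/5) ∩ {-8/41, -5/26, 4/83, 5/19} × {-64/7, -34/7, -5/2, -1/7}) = {-8/41, -5/26, 4/83, 5/19} × {-1/7}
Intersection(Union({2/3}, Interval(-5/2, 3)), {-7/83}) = {-7/83}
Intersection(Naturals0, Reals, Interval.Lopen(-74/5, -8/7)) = EmptySet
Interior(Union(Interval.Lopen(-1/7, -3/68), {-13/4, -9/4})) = Interval.open(-1/7, -3/68)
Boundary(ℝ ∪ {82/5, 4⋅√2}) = ∅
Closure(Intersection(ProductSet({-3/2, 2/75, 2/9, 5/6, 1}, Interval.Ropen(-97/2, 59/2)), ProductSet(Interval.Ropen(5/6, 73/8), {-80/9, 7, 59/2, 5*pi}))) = ProductSet({5/6, 1}, {-80/9, 7, 5*pi})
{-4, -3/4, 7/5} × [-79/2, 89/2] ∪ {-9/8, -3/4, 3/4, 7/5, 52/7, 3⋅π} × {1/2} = ({-4, -3/4, 7/5} × [-79/2, 89/2]) ∪ ({-9/8, -3/4, 3/4, 7/5, 52/7, 3⋅π} × {1/2})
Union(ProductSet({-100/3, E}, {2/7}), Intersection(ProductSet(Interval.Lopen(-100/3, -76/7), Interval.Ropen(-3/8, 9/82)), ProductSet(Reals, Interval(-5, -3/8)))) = Union(ProductSet({-100/3, E}, {2/7}), ProductSet(Interval.Lopen(-100/3, -76/7), {-3/8}))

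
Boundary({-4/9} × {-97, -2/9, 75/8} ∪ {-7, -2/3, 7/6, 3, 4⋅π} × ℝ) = ({-4/9} × {-97, -2/9, 75/8}) ∪ ({-7, -2/3, 7/6, 3, 4⋅π} × ℝ)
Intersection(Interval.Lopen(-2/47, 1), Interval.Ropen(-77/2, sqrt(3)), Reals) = Interval.Lopen(-2/47, 1)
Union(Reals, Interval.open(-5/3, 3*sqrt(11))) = Interval(-oo, oo)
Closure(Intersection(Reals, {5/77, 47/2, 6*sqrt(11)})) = {5/77, 47/2, 6*sqrt(11)}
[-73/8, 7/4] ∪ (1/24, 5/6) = [-73/8, 7/4]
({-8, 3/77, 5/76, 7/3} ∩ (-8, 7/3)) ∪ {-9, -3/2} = {-9, -3/2, 3/77, 5/76}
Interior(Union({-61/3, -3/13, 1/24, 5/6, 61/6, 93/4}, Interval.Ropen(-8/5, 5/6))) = Interval.open(-8/5, 5/6)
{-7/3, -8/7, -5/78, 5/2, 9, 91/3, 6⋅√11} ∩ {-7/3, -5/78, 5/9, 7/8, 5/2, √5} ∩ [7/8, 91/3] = {5/2}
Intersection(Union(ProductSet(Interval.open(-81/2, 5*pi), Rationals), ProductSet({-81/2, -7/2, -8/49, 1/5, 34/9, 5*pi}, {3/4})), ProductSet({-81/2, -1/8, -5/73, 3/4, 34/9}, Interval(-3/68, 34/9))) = Union(ProductSet({-81/2, 34/9}, {3/4}), ProductSet({-1/8, -5/73, 3/4, 34/9}, Intersection(Interval(-3/68, 34/9), Rationals)))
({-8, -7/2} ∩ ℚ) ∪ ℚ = ℚ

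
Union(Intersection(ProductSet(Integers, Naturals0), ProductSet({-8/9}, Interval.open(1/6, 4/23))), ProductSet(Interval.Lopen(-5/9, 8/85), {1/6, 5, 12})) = ProductSet(Interval.Lopen(-5/9, 8/85), {1/6, 5, 12})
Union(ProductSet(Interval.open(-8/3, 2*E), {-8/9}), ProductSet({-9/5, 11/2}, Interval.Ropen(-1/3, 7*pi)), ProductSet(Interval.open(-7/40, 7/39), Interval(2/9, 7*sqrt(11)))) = Union(ProductSet({-9/5, 11/2}, Interval.Ropen(-1/3, 7*pi)), ProductSet(Interval.open(-8/3, 2*E), {-8/9}), ProductSet(Interval.open(-7/40, 7/39), Interval(2/9, 7*sqrt(11))))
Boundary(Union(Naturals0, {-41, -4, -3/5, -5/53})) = Union({-41, -4, -3/5, -5/53}, Naturals0)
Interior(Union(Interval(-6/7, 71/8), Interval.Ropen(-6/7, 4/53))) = Interval.open(-6/7, 71/8)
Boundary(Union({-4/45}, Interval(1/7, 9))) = {-4/45, 1/7, 9}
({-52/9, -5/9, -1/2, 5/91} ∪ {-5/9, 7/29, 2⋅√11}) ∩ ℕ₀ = ∅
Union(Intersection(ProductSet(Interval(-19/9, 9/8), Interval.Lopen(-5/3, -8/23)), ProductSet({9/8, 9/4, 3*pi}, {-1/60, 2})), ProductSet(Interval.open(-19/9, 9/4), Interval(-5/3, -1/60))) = ProductSet(Interval.open(-19/9, 9/4), Interval(-5/3, -1/60))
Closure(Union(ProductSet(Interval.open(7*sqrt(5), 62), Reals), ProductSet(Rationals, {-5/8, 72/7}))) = Union(ProductSet(Interval(7*sqrt(5), 62), Reals), ProductSet(Union(Interval(-oo, 7*sqrt(5)), Interval(62, oo), Rationals), {-5/8, 72/7}))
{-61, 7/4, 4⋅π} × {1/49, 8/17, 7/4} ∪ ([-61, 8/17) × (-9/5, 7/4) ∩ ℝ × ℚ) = ({-61, 7/4, 4⋅π} × {1/49, 8/17, 7/4}) ∪ ([-61, 8/17) × (ℚ ∩ (-9/5, 7/4)))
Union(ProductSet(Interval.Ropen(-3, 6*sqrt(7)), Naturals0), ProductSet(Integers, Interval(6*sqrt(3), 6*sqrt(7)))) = Union(ProductSet(Integers, Interval(6*sqrt(3), 6*sqrt(7))), ProductSet(Interval.Ropen(-3, 6*sqrt(7)), Naturals0))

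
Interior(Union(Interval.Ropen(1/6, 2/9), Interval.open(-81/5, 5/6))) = Interval.open(-81/5, 5/6)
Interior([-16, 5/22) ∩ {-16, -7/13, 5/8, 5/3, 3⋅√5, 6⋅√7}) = ∅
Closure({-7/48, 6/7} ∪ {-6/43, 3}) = {-7/48, -6/43, 6/7, 3}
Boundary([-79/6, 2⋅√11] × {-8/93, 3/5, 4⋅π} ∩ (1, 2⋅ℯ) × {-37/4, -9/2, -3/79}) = ∅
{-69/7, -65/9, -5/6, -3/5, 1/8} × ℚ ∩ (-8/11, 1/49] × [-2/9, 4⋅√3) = {-3/5} × (ℚ ∩ [-2/9, 4⋅√3))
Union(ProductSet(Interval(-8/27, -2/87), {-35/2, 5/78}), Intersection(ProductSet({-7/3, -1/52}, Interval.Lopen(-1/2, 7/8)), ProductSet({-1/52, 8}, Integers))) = Union(ProductSet({-1/52}, Range(0, 1, 1)), ProductSet(Interval(-8/27, -2/87), {-35/2, 5/78}))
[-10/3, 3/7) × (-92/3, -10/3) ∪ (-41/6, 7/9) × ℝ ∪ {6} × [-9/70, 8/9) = ((-41/6, 7/9) × ℝ) ∪ ({6} × [-9/70, 8/9))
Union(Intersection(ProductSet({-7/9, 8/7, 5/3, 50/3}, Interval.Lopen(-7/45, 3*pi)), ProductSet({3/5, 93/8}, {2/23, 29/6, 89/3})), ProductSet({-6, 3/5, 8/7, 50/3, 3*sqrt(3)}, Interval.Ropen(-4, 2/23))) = ProductSet({-6, 3/5, 8/7, 50/3, 3*sqrt(3)}, Interval.Ropen(-4, 2/23))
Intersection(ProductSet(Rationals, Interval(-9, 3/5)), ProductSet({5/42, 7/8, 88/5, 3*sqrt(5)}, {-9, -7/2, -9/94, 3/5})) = ProductSet({5/42, 7/8, 88/5}, {-9, -7/2, -9/94, 3/5})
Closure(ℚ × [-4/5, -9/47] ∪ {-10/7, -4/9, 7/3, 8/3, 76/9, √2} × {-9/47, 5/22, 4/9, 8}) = (ℝ × [-4/5, -9/47]) ∪ ({-10/7, -4/9, 7/3, 8/3, 76/9, √2} × {-9/47, 5/22, 4/9, 8})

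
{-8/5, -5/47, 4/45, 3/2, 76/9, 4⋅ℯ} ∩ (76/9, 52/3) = {4⋅ℯ}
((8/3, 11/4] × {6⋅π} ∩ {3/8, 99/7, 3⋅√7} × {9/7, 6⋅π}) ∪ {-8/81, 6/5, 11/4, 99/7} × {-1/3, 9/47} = {-8/81, 6/5, 11/4, 99/7} × {-1/3, 9/47}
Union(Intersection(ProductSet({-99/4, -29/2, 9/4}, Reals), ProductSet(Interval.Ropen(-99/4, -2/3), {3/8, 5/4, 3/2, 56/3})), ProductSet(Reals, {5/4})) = Union(ProductSet({-99/4, -29/2}, {3/8, 5/4, 3/2, 56/3}), ProductSet(Reals, {5/4}))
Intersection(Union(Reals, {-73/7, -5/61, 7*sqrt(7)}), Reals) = Reals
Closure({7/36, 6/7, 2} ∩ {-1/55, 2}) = {2}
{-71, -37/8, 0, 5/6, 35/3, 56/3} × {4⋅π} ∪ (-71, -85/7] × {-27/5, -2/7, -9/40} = ((-71, -85/7] × {-27/5, -2/7, -9/40}) ∪ ({-71, -37/8, 0, 5/6, 35/3, 56/3} × {4⋅π})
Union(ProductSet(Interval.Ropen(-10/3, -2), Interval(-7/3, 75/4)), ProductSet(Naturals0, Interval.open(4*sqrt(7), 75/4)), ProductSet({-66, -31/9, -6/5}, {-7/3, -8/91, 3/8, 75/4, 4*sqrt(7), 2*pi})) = Union(ProductSet({-66, -31/9, -6/5}, {-7/3, -8/91, 3/8, 75/4, 4*sqrt(7), 2*pi}), ProductSet(Interval.Ropen(-10/3, -2), Interval(-7/3, 75/4)), ProductSet(Naturals0, Interval.open(4*sqrt(7), 75/4)))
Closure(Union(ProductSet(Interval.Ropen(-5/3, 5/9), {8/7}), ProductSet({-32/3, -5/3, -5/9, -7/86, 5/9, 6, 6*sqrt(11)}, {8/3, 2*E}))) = Union(ProductSet({-32/3, -5/3, -5/9, -7/86, 5/9, 6, 6*sqrt(11)}, {8/3, 2*E}), ProductSet(Interval(-5/3, 5/9), {8/7}))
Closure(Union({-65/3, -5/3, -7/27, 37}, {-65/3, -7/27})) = {-65/3, -5/3, -7/27, 37}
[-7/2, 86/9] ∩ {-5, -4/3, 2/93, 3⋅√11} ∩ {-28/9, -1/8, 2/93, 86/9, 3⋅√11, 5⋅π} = {2/93}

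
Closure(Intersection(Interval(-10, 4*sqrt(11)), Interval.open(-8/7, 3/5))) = Interval(-8/7, 3/5)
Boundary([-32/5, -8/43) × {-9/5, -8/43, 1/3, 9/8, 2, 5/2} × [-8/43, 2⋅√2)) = [-32/5, -8/43] × {-9/5, -8/43, 1/3, 9/8, 2, 5/2} × [-8/43, 2⋅√2]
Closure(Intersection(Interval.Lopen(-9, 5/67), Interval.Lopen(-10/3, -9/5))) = Interval(-10/3, -9/5)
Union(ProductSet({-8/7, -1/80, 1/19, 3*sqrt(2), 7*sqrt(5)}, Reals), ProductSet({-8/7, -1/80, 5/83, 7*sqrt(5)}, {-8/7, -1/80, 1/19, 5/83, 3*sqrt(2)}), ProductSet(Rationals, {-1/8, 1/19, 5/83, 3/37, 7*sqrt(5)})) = Union(ProductSet({-8/7, -1/80, 5/83, 7*sqrt(5)}, {-8/7, -1/80, 1/19, 5/83, 3*sqrt(2)}), ProductSet({-8/7, -1/80, 1/19, 3*sqrt(2), 7*sqrt(5)}, Reals), ProductSet(Rationals, {-1/8, 1/19, 5/83, 3/37, 7*sqrt(5)}))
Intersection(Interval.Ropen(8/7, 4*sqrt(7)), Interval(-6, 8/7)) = {8/7}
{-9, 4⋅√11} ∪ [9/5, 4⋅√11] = {-9} ∪ [9/5, 4⋅√11]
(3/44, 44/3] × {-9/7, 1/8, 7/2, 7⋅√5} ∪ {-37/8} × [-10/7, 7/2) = ({-37/8} × [-10/7, 7/2)) ∪ ((3/44, 44/3] × {-9/7, 1/8, 7/2, 7⋅√5})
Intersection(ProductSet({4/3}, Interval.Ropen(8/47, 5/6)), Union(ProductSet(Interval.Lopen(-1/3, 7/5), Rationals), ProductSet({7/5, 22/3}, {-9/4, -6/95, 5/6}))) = ProductSet({4/3}, Intersection(Interval.Ropen(8/47, 5/6), Rationals))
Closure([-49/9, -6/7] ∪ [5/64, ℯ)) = [-49/9, -6/7] ∪ [5/64, ℯ]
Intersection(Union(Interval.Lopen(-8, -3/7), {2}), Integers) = Union({2}, Range(-7, 0, 1))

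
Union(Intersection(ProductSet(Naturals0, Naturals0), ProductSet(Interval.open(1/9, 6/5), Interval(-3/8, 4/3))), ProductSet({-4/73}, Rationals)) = Union(ProductSet({-4/73}, Rationals), ProductSet(Range(1, 2, 1), Range(0, 2, 1)))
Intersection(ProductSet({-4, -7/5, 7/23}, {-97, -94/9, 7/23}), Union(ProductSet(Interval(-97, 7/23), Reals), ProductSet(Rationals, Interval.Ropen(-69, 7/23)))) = ProductSet({-4, -7/5, 7/23}, {-97, -94/9, 7/23})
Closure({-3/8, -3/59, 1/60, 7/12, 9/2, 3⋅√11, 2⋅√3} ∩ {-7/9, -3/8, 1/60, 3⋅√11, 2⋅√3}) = {-3/8, 1/60, 3⋅√11, 2⋅√3}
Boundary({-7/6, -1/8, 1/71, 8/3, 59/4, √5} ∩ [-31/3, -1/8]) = {-7/6, -1/8}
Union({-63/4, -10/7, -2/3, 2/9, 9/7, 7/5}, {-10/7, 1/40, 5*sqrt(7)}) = {-63/4, -10/7, -2/3, 1/40, 2/9, 9/7, 7/5, 5*sqrt(7)}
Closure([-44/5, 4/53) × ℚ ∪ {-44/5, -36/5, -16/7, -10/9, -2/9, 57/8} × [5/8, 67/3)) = ([-44/5, 4/53] × ℝ) ∪ ({-44/5, -36/5, -16/7, -10/9, -2/9, 57/8} × [5/8, 67/3])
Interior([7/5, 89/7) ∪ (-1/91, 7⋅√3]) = (-1/91, 89/7)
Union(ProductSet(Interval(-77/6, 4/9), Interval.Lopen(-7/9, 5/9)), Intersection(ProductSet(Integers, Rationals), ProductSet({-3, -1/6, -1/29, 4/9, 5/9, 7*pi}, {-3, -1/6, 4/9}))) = Union(ProductSet({-3}, {-3, -1/6, 4/9}), ProductSet(Interval(-77/6, 4/9), Interval.Lopen(-7/9, 5/9)))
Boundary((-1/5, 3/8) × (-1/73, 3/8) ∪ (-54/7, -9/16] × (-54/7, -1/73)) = ({-54/7, -9/16} × [-54/7, -1/73]) ∪ ({-1/5, 3/8} × [-1/73, 3/8]) ∪ ([-54/7, -9/16] × {-54/7, -1/73}) ∪ ([-1/5, 3/8] × {-1/73, 3/8})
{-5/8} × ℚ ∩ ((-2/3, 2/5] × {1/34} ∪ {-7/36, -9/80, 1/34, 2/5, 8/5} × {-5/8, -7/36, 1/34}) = {-5/8} × {1/34}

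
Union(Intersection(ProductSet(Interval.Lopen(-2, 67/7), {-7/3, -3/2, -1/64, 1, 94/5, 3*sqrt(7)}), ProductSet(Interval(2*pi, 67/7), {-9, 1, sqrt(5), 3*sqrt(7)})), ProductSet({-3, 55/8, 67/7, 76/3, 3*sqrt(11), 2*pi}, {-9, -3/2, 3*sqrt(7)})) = Union(ProductSet({-3, 55/8, 67/7, 76/3, 3*sqrt(11), 2*pi}, {-9, -3/2, 3*sqrt(7)}), ProductSet(Interval(2*pi, 67/7), {1, 3*sqrt(7)}))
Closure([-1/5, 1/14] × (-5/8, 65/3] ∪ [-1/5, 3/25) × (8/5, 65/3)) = ([-1/5, 3/25] × {65/3}) ∪ ({-1/5, 3/25} × [8/5, 65/3]) ∪ ([-1/5, 1/14] × [-5/8, 65/3]) ∪ ([-1/5, 3/25) × (8/5, 65/3)) ∪ (({-1/5} ∪ [1/14, 3/25]) × {8/5, 65/3})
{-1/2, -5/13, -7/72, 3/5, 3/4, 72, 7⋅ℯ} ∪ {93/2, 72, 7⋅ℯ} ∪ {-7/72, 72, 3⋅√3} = {-1/2, -5/13, -7/72, 3/5, 3/4, 93/2, 72, 3⋅√3, 7⋅ℯ}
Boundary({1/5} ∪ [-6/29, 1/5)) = {-6/29, 1/5}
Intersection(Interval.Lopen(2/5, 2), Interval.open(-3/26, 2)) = Interval.open(2/5, 2)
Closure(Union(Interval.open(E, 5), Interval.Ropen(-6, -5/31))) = Union(Interval(-6, -5/31), Interval(E, 5))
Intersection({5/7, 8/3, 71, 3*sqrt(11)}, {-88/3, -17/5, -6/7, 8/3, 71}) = {8/3, 71}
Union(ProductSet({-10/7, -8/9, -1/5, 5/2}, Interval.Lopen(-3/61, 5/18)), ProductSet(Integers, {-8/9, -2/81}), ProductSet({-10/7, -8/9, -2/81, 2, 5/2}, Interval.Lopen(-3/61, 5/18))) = Union(ProductSet({-10/7, -8/9, -1/5, -2/81, 2, 5/2}, Interval.Lopen(-3/61, 5/18)), ProductSet(Integers, {-8/9, -2/81}))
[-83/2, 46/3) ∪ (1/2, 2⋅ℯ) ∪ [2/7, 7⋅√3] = [-83/2, 46/3)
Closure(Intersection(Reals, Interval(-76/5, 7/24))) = Interval(-76/5, 7/24)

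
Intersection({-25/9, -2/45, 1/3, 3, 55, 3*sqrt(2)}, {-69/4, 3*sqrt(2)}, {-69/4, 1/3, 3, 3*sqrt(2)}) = {3*sqrt(2)}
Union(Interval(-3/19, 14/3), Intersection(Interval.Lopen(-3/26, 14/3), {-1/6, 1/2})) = Interval(-3/19, 14/3)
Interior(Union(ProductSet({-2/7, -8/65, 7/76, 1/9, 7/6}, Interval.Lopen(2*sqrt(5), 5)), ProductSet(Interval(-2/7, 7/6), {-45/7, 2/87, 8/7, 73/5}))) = EmptySet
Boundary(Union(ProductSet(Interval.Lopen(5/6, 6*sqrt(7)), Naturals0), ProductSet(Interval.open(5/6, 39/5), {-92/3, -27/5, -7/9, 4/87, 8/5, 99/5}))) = Union(ProductSet(Interval(5/6, 39/5), {-92/3, -27/5, -7/9, 4/87, 8/5, 99/5}), ProductSet(Interval(5/6, 6*sqrt(7)), Naturals0))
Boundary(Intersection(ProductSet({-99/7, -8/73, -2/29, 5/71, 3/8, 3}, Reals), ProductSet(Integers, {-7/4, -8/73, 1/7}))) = ProductSet({3}, {-7/4, -8/73, 1/7})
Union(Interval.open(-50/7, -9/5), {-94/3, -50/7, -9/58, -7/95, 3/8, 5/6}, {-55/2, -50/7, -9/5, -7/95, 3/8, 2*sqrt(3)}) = Union({-94/3, -55/2, -9/58, -7/95, 3/8, 5/6, 2*sqrt(3)}, Interval(-50/7, -9/5))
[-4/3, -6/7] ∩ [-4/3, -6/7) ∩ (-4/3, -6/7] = (-4/3, -6/7)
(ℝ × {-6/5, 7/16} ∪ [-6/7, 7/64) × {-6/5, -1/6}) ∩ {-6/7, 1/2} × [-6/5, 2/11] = ({-6/7} × {-6/5, -1/6}) ∪ ({-6/7, 1/2} × {-6/5})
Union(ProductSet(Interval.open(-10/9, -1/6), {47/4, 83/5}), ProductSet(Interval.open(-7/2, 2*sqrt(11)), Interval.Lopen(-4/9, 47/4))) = Union(ProductSet(Interval.open(-7/2, 2*sqrt(11)), Interval.Lopen(-4/9, 47/4)), ProductSet(Interval.open(-10/9, -1/6), {47/4, 83/5}))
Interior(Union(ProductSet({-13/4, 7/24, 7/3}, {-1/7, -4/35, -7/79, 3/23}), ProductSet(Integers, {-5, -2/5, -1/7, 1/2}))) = EmptySet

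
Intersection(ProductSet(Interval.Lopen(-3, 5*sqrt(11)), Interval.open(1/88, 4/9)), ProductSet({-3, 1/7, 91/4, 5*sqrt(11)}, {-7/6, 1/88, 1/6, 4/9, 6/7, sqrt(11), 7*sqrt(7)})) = ProductSet({1/7, 5*sqrt(11)}, {1/6})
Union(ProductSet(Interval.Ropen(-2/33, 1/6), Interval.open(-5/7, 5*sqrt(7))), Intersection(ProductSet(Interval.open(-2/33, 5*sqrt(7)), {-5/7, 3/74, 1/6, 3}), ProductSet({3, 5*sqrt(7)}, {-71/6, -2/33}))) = ProductSet(Interval.Ropen(-2/33, 1/6), Interval.open(-5/7, 5*sqrt(7)))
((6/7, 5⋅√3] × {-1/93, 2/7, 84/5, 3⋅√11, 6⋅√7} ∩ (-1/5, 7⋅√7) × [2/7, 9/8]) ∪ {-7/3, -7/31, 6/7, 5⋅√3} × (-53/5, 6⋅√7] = ((6/7, 5⋅√3] × {2/7}) ∪ ({-7/3, -7/31, 6/7, 5⋅√3} × (-53/5, 6⋅√7])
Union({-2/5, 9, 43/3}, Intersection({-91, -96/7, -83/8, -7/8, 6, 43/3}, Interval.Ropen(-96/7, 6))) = {-96/7, -83/8, -7/8, -2/5, 9, 43/3}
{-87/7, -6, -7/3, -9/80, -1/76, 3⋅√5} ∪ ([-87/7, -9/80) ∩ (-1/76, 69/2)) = {-87/7, -6, -7/3, -9/80, -1/76, 3⋅√5}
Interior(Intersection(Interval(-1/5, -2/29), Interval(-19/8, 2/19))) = Interval.open(-1/5, -2/29)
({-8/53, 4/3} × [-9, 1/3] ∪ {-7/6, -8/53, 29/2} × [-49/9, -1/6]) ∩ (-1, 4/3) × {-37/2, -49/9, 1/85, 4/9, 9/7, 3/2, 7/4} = {-8/53} × {-49/9, 1/85}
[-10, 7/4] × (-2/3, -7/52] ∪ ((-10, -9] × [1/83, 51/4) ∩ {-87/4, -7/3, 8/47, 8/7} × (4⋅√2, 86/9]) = [-10, 7/4] × (-2/3, -7/52]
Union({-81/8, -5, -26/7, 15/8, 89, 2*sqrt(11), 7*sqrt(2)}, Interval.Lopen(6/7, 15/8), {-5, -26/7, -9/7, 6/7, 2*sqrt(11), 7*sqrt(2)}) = Union({-81/8, -5, -26/7, -9/7, 89, 2*sqrt(11), 7*sqrt(2)}, Interval(6/7, 15/8))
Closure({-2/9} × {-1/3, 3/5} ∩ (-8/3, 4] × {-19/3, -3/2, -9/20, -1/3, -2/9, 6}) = {-2/9} × {-1/3}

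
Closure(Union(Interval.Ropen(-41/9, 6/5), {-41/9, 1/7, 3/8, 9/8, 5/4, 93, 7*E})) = Union({5/4, 93, 7*E}, Interval(-41/9, 6/5))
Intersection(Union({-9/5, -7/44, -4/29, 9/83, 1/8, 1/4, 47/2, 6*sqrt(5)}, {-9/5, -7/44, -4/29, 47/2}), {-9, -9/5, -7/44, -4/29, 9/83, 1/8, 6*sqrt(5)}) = {-9/5, -7/44, -4/29, 9/83, 1/8, 6*sqrt(5)}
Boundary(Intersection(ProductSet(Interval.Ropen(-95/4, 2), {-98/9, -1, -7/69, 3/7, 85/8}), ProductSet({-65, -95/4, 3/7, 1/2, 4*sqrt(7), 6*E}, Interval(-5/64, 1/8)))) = EmptySet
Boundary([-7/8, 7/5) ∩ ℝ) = {-7/8, 7/5}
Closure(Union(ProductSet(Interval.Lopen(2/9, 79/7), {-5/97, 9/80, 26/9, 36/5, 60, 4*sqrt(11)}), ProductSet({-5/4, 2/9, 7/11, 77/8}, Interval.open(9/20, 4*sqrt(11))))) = Union(ProductSet({-5/4, 2/9, 7/11, 77/8}, Interval(9/20, 4*sqrt(11))), ProductSet(Interval(2/9, 79/7), {-5/97, 9/80, 26/9, 36/5, 60, 4*sqrt(11)}))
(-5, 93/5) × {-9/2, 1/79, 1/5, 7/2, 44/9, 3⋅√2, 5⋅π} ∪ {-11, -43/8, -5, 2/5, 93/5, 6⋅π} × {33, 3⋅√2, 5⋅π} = ({-11, -43/8, -5, 2/5, 93/5, 6⋅π} × {33, 3⋅√2, 5⋅π}) ∪ ((-5, 93/5) × {-9/2, 1/79, 1/5, 7/2, 44/9, 3⋅√2, 5⋅π})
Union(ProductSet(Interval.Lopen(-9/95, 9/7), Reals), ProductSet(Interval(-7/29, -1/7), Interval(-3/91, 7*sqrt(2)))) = Union(ProductSet(Interval(-7/29, -1/7), Interval(-3/91, 7*sqrt(2))), ProductSet(Interval.Lopen(-9/95, 9/7), Reals))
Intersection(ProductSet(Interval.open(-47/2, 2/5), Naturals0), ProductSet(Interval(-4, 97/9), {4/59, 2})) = ProductSet(Interval.Ropen(-4, 2/5), {2})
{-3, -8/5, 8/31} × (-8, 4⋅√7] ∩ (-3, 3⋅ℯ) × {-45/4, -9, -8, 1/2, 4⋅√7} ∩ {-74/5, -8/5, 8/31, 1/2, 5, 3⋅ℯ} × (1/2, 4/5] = ∅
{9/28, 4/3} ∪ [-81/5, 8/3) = [-81/5, 8/3)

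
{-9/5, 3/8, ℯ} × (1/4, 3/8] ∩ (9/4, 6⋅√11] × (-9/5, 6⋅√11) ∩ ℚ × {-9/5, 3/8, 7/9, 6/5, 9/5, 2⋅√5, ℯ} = ∅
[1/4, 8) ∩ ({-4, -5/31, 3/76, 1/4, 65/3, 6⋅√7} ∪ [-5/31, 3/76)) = {1/4}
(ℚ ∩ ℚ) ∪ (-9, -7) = ℚ ∪ [-9, -7]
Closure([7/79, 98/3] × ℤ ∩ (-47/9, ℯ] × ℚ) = [7/79, ℯ] × ℤ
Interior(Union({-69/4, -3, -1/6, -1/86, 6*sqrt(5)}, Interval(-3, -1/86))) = Interval.open(-3, -1/86)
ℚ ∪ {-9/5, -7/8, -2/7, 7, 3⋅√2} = ℚ ∪ {3⋅√2}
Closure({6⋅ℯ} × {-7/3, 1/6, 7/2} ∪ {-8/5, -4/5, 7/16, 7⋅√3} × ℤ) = ({6⋅ℯ} × {-7/3, 1/6, 7/2}) ∪ ({-8/5, -4/5, 7/16, 7⋅√3} × ℤ)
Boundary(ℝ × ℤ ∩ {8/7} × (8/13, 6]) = {8/7} × {1, 2, …, 6}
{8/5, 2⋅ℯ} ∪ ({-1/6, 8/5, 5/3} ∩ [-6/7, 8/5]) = {-1/6, 8/5, 2⋅ℯ}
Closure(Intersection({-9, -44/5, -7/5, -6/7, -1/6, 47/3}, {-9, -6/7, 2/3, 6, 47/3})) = {-9, -6/7, 47/3}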